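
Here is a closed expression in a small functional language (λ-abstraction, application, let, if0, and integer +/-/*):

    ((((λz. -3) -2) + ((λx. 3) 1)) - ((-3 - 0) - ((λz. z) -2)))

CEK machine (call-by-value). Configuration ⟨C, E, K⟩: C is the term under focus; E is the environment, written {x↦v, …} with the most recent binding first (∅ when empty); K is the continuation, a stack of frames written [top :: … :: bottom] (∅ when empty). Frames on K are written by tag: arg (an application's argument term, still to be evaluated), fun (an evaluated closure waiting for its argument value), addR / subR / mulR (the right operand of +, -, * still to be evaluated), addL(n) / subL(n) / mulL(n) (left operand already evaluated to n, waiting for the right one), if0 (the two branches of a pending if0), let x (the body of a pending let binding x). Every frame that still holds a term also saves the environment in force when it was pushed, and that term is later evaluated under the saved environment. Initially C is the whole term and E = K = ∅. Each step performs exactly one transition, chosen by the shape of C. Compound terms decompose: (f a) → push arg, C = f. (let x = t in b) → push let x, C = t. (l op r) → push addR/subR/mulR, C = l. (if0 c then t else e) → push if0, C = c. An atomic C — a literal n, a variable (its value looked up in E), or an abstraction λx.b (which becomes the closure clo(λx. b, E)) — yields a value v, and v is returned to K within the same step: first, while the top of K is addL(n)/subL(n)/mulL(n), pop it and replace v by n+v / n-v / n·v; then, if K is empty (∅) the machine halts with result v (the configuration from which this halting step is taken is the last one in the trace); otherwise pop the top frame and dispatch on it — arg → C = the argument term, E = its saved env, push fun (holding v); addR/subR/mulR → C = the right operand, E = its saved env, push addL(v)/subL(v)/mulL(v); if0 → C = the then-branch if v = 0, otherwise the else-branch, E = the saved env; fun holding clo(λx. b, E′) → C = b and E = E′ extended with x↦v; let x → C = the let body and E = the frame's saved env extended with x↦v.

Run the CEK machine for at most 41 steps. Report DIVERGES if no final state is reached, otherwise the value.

[0] <C=((((λz. -3) -2) + ((λx. 3) 1)) - ((-3 - 0) - ((λz. z) -2))), E=∅, K=∅>
[1] <C=(((λz. -3) -2) + ((λx. 3) 1)), E=∅, K=[subR]>
[2] <C=((λz. -3) -2), E=∅, K=[addR :: subR]>
[3] <C=(λz. -3), E=∅, K=[arg :: addR :: subR]>
[4] <C=-2, E=∅, K=[fun :: addR :: subR]>
[5] <C=-3, E={z↦-2}, K=[addR :: subR]>
[6] <C=((λx. 3) 1), E=∅, K=[addL(-3) :: subR]>
[7] <C=(λx. 3), E=∅, K=[arg :: addL(-3) :: subR]>
[8] <C=1, E=∅, K=[fun :: addL(-3) :: subR]>
[9] <C=3, E={x↦1}, K=[addL(-3) :: subR]>
[10] <C=((-3 - 0) - ((λz. z) -2)), E=∅, K=[subL(0)]>
[11] <C=(-3 - 0), E=∅, K=[subR :: subL(0)]>
[12] <C=-3, E=∅, K=[subR :: subR :: subL(0)]>
[13] <C=0, E=∅, K=[subL(-3) :: subR :: subL(0)]>
[14] <C=((λz. z) -2), E=∅, K=[subL(-3) :: subL(0)]>
[15] <C=(λz. z), E=∅, K=[arg :: subL(-3) :: subL(0)]>
[16] <C=-2, E=∅, K=[fun :: subL(-3) :: subL(0)]>
[17] <C=z, E={z↦-2}, K=[subL(-3) :: subL(0)]>
→ final value 1

Answer: 1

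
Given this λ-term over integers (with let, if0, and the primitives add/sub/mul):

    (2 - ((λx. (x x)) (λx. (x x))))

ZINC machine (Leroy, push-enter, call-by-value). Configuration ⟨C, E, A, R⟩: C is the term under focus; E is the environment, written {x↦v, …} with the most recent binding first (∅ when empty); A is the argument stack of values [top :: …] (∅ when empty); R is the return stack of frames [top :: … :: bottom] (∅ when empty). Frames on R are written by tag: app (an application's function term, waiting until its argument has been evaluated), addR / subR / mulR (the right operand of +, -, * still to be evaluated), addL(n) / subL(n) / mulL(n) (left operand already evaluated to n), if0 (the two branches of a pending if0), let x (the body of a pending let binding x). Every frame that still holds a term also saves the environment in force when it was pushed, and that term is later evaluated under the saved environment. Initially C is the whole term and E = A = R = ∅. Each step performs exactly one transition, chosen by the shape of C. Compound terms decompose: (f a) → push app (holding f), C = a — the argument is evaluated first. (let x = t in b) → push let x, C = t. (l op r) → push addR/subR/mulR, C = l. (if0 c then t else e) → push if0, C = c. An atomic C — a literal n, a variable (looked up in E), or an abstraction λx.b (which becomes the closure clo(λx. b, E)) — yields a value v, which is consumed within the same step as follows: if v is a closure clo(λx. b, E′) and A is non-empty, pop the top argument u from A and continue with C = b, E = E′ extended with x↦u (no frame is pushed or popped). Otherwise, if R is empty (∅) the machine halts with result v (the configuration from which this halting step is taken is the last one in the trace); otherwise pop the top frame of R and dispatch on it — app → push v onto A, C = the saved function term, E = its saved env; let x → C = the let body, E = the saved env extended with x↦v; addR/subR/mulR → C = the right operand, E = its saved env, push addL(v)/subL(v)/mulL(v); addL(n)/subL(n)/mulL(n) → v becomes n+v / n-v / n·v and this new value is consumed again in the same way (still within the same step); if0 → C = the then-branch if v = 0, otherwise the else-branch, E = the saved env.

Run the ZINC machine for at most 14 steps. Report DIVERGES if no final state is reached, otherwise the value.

t=0: <C=(2 - ((λx. (x x)) (λx. (x x)))), E=∅, A=∅, R=∅>
t=1: <C=2, E=∅, A=∅, R=[subR]>
t=2: <C=((λx. (x x)) (λx. (x x))), E=∅, A=∅, R=[subL(2)]>
t=3: <C=(λx. (x x)), E=∅, A=∅, R=[app :: subL(2)]>
t=4: <C=(λx. (x x)), E=∅, A=[clo(λx. (x x), ∅)], R=[subL(2)]>
t=5: <C=(x x), E={x↦clo(λx. (x x), ∅)}, A=∅, R=[subL(2)]>
t=6: <C=x, E={x↦clo(λx. (x x), ∅)}, A=∅, R=[app :: subL(2)]>
t=7: <C=x, E={x↦clo(λx. (x x), ∅)}, A=[clo(λx. (x x), ∅)], R=[subL(2)]>
… configuration repeats with period 3 (steps 5–7 recur indefinitely) …

Answer: DIVERGES (no final state within 14 steps)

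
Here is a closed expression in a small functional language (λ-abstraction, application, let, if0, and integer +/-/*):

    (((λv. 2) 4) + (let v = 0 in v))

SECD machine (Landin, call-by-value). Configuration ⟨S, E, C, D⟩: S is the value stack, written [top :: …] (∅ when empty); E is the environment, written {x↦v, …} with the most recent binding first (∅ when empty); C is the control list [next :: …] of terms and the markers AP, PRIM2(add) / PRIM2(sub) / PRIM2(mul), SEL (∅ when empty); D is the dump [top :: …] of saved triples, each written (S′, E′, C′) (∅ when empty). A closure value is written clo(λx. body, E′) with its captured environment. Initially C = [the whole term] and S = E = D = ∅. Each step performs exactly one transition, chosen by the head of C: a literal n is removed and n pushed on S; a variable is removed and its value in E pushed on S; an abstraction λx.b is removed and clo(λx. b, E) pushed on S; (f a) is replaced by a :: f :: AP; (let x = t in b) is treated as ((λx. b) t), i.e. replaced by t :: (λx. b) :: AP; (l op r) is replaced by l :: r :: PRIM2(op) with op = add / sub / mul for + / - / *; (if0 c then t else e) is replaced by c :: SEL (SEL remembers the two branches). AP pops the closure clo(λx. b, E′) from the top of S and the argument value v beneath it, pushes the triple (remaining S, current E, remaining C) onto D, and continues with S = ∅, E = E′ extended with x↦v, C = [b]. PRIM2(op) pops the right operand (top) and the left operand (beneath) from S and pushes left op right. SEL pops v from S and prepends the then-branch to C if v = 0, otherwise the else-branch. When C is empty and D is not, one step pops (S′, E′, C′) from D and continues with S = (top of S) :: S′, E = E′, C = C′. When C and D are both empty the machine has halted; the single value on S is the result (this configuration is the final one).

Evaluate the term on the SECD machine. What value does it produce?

Answer: 2

Machine steps:
0. ⟨S=∅; E=∅; C=[(((λv. 2) 4) + (let v = 0 in v))]; D=∅⟩
1. ⟨S=∅; E=∅; C=[((λv. 2) 4) :: (let v = 0 in v) :: PRIM2(add)]; D=∅⟩
2. ⟨S=∅; E=∅; C=[4 :: (λv. 2) :: AP :: (let v = 0 in v) :: PRIM2(add)]; D=∅⟩
3. ⟨S=[4]; E=∅; C=[(λv. 2) :: AP :: (let v = 0 in v) :: PRIM2(add)]; D=∅⟩
4. ⟨S=[clo(λv. 2, ∅) :: 4]; E=∅; C=[AP :: (let v = 0 in v) :: PRIM2(add)]; D=∅⟩
5. ⟨S=∅; E={v↦4}; C=[2]; D=[(∅, ∅, [(let v = 0 in v) :: PRIM2(add)])]⟩
6. ⟨S=[2]; E={v↦4}; C=∅; D=[(∅, ∅, [(let v = 0 in v) :: PRIM2(add)])]⟩
7. ⟨S=[2]; E=∅; C=[(let v = 0 in v) :: PRIM2(add)]; D=∅⟩
8. ⟨S=[2]; E=∅; C=[0 :: (λv. v) :: AP :: PRIM2(add)]; D=∅⟩
9. ⟨S=[0 :: 2]; E=∅; C=[(λv. v) :: AP :: PRIM2(add)]; D=∅⟩
10. ⟨S=[clo(λv. v, ∅) :: 0 :: 2]; E=∅; C=[AP :: PRIM2(add)]; D=∅⟩
11. ⟨S=∅; E={v↦0}; C=[v]; D=[([2], ∅, [PRIM2(add)])]⟩
12. ⟨S=[0]; E={v↦0}; C=∅; D=[([2], ∅, [PRIM2(add)])]⟩
13. ⟨S=[0 :: 2]; E=∅; C=[PRIM2(add)]; D=∅⟩
14. ⟨S=[2]; E=∅; C=∅; D=∅⟩
→ final value 2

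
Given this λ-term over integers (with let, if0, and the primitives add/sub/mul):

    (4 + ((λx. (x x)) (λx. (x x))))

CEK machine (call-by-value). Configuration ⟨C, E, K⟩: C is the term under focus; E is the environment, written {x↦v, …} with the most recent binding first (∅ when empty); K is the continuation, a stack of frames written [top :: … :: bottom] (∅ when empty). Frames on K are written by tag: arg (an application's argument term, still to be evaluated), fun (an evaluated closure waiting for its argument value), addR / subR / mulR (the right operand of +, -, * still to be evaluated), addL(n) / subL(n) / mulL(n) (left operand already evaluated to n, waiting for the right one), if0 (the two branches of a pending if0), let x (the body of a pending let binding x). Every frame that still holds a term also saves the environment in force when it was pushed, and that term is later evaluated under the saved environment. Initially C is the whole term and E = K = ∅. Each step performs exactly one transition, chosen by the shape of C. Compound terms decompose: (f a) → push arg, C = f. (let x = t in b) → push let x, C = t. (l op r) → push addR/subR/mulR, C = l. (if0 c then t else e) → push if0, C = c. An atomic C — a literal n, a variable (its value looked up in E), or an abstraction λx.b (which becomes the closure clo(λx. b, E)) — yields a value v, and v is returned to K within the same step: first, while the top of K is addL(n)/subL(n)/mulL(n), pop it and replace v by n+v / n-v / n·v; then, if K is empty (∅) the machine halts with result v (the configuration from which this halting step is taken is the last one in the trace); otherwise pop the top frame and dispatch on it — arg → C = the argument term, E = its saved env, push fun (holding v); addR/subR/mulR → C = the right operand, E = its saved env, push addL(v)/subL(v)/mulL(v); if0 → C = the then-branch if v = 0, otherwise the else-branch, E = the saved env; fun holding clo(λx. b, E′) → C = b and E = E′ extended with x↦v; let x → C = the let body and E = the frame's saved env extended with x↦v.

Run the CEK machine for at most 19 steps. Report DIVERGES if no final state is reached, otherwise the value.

Answer: DIVERGES (no final state within 19 steps)

Machine steps:
step 0: ⟨C=(4 + ((λx. (x x)) (λx. (x x)))); E=∅; K=∅⟩
step 1: ⟨C=4; E=∅; K=[addR]⟩
step 2: ⟨C=((λx. (x x)) (λx. (x x))); E=∅; K=[addL(4)]⟩
step 3: ⟨C=(λx. (x x)); E=∅; K=[arg :: addL(4)]⟩
step 4: ⟨C=(λx. (x x)); E=∅; K=[fun :: addL(4)]⟩
step 5: ⟨C=(x x); E={x↦clo(λx. (x x), ∅)}; K=[addL(4)]⟩
step 6: ⟨C=x; E={x↦clo(λx. (x x), ∅)}; K=[arg :: addL(4)]⟩
step 7: ⟨C=x; E={x↦clo(λx. (x x), ∅)}; K=[fun :: addL(4)]⟩
… configuration repeats with period 3 (steps 5–7 recur indefinitely) …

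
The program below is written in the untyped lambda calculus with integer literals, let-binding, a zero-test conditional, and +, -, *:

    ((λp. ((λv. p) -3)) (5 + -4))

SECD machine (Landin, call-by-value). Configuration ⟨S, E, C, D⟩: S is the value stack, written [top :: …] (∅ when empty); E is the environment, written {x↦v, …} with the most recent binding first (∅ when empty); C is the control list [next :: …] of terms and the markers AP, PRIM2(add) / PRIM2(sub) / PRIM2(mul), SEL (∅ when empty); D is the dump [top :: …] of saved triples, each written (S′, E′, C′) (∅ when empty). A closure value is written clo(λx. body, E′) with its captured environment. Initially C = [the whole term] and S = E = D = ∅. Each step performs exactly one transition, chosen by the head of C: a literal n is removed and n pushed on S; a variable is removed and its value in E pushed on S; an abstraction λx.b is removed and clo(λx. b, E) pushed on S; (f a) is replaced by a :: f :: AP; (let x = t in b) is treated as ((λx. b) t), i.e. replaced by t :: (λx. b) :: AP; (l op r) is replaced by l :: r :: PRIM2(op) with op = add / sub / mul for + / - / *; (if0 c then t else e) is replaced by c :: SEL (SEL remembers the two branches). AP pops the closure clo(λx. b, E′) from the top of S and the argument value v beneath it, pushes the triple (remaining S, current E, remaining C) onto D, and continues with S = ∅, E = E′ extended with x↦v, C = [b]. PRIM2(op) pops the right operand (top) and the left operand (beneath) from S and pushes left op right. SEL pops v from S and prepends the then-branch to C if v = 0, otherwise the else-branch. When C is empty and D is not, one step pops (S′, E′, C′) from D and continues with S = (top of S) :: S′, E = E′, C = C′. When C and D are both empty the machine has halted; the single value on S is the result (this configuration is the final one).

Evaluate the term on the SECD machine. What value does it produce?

Answer: 1

Derivation:
0. [S=∅ | E=∅ | C=[((λp. ((λv. p) -3)) (5 + -4))] | D=∅]
1. [S=∅ | E=∅ | C=[(5 + -4) :: (λp. ((λv. p) -3)) :: AP] | D=∅]
2. [S=∅ | E=∅ | C=[5 :: -4 :: PRIM2(add) :: (λp. ((λv. p) -3)) :: AP] | D=∅]
3. [S=[5] | E=∅ | C=[-4 :: PRIM2(add) :: (λp. ((λv. p) -3)) :: AP] | D=∅]
4. [S=[-4 :: 5] | E=∅ | C=[PRIM2(add) :: (λp. ((λv. p) -3)) :: AP] | D=∅]
5. [S=[1] | E=∅ | C=[(λp. ((λv. p) -3)) :: AP] | D=∅]
6. [S=[clo(λp. ((λv. p) -3), ∅) :: 1] | E=∅ | C=[AP] | D=∅]
7. [S=∅ | E={p↦1} | C=[((λv. p) -3)] | D=[(∅, ∅, ∅)]]
8. [S=∅ | E={p↦1} | C=[-3 :: (λv. p) :: AP] | D=[(∅, ∅, ∅)]]
9. [S=[-3] | E={p↦1} | C=[(λv. p) :: AP] | D=[(∅, ∅, ∅)]]
10. [S=[clo(λv. p, {p↦1}) :: -3] | E={p↦1} | C=[AP] | D=[(∅, ∅, ∅)]]
11. [S=∅ | E={v↦-3, p↦1} | C=[p] | D=[(∅, {p↦1}, ∅) :: (∅, ∅, ∅)]]
12. [S=[1] | E={v↦-3, p↦1} | C=∅ | D=[(∅, {p↦1}, ∅) :: (∅, ∅, ∅)]]
13. [S=[1] | E={p↦1} | C=∅ | D=[(∅, ∅, ∅)]]
14. [S=[1] | E=∅ | C=∅ | D=∅]
→ final value 1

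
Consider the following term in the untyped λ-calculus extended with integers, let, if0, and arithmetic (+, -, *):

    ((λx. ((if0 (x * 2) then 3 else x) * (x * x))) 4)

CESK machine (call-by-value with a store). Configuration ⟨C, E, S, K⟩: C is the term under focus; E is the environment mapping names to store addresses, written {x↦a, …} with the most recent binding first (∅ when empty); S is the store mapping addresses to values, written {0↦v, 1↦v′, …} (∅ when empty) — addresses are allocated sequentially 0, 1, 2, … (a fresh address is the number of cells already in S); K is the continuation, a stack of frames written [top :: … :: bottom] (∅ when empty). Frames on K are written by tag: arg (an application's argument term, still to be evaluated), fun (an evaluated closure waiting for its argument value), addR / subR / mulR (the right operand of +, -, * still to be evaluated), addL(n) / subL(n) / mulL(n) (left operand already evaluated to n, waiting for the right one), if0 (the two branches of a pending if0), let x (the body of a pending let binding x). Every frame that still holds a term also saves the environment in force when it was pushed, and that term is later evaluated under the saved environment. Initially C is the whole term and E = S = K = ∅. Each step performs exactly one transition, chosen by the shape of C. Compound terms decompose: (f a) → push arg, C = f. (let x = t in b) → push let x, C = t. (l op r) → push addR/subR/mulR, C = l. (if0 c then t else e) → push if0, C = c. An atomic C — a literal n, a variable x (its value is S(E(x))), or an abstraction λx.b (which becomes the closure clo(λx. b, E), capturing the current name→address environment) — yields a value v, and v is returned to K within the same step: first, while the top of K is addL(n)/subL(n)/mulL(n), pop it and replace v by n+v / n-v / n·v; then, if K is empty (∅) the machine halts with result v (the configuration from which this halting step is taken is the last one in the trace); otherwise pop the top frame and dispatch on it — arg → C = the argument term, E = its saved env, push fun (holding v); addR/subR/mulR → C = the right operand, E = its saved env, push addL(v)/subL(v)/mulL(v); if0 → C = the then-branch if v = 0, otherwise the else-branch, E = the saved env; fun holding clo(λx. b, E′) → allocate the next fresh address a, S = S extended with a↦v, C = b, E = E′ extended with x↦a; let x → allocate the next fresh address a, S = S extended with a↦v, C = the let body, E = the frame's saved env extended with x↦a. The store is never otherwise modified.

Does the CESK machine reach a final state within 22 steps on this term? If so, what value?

step 0: ⟨C=((λx. ((if0 (x * 2) then 3 else x) * (x * x))) 4); E=∅; S=∅; K=∅⟩
step 1: ⟨C=(λx. ((if0 (x * 2) then 3 else x) * (x * x))); E=∅; S=∅; K=[arg]⟩
step 2: ⟨C=4; E=∅; S=∅; K=[fun]⟩
step 3: ⟨C=((if0 (x * 2) then 3 else x) * (x * x)); E={x↦0}; S={0↦4}; K=∅⟩
step 4: ⟨C=(if0 (x * 2) then 3 else x); E={x↦0}; S={0↦4}; K=[mulR]⟩
step 5: ⟨C=(x * 2); E={x↦0}; S={0↦4}; K=[if0 :: mulR]⟩
step 6: ⟨C=x; E={x↦0}; S={0↦4}; K=[mulR :: if0 :: mulR]⟩
step 7: ⟨C=2; E={x↦0}; S={0↦4}; K=[mulL(4) :: if0 :: mulR]⟩
step 8: ⟨C=x; E={x↦0}; S={0↦4}; K=[mulR]⟩
step 9: ⟨C=(x * x); E={x↦0}; S={0↦4}; K=[mulL(4)]⟩
step 10: ⟨C=x; E={x↦0}; S={0↦4}; K=[mulR :: mulL(4)]⟩
step 11: ⟨C=x; E={x↦0}; S={0↦4}; K=[mulL(4) :: mulL(4)]⟩
→ final value 64

Answer: 64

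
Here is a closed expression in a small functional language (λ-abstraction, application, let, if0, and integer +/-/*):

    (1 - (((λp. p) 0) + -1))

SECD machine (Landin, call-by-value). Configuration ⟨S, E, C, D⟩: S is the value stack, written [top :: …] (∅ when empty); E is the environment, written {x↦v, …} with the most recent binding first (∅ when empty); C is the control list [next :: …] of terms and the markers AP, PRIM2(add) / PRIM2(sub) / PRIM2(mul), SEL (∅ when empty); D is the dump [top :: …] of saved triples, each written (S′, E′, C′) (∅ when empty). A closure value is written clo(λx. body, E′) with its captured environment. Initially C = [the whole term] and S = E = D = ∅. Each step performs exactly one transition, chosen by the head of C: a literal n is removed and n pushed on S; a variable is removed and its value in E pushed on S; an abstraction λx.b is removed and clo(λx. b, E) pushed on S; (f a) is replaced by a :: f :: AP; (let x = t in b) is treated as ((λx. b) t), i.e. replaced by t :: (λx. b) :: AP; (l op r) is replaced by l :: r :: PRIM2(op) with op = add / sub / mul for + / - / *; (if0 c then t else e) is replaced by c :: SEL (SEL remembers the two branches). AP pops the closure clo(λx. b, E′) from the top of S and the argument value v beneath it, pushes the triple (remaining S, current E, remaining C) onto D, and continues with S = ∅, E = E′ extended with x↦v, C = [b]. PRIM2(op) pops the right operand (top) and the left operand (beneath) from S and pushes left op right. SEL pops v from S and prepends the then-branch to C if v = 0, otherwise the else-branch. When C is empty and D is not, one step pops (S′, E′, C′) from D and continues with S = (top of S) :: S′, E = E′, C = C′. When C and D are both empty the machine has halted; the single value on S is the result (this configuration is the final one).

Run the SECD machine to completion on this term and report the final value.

Answer: 2

Execution trace:
[0] ⟨S=∅; E=∅; C=[(1 - (((λp. p) 0) + -1))]; D=∅⟩
[1] ⟨S=∅; E=∅; C=[1 :: (((λp. p) 0) + -1) :: PRIM2(sub)]; D=∅⟩
[2] ⟨S=[1]; E=∅; C=[(((λp. p) 0) + -1) :: PRIM2(sub)]; D=∅⟩
[3] ⟨S=[1]; E=∅; C=[((λp. p) 0) :: -1 :: PRIM2(add) :: PRIM2(sub)]; D=∅⟩
[4] ⟨S=[1]; E=∅; C=[0 :: (λp. p) :: AP :: -1 :: PRIM2(add) :: PRIM2(sub)]; D=∅⟩
[5] ⟨S=[0 :: 1]; E=∅; C=[(λp. p) :: AP :: -1 :: PRIM2(add) :: PRIM2(sub)]; D=∅⟩
[6] ⟨S=[clo(λp. p, ∅) :: 0 :: 1]; E=∅; C=[AP :: -1 :: PRIM2(add) :: PRIM2(sub)]; D=∅⟩
[7] ⟨S=∅; E={p↦0}; C=[p]; D=[([1], ∅, [-1 :: PRIM2(add) :: PRIM2(sub)])]⟩
[8] ⟨S=[0]; E={p↦0}; C=∅; D=[([1], ∅, [-1 :: PRIM2(add) :: PRIM2(sub)])]⟩
[9] ⟨S=[0 :: 1]; E=∅; C=[-1 :: PRIM2(add) :: PRIM2(sub)]; D=∅⟩
[10] ⟨S=[-1 :: 0 :: 1]; E=∅; C=[PRIM2(add) :: PRIM2(sub)]; D=∅⟩
[11] ⟨S=[-1 :: 1]; E=∅; C=[PRIM2(sub)]; D=∅⟩
[12] ⟨S=[2]; E=∅; C=∅; D=∅⟩
→ final value 2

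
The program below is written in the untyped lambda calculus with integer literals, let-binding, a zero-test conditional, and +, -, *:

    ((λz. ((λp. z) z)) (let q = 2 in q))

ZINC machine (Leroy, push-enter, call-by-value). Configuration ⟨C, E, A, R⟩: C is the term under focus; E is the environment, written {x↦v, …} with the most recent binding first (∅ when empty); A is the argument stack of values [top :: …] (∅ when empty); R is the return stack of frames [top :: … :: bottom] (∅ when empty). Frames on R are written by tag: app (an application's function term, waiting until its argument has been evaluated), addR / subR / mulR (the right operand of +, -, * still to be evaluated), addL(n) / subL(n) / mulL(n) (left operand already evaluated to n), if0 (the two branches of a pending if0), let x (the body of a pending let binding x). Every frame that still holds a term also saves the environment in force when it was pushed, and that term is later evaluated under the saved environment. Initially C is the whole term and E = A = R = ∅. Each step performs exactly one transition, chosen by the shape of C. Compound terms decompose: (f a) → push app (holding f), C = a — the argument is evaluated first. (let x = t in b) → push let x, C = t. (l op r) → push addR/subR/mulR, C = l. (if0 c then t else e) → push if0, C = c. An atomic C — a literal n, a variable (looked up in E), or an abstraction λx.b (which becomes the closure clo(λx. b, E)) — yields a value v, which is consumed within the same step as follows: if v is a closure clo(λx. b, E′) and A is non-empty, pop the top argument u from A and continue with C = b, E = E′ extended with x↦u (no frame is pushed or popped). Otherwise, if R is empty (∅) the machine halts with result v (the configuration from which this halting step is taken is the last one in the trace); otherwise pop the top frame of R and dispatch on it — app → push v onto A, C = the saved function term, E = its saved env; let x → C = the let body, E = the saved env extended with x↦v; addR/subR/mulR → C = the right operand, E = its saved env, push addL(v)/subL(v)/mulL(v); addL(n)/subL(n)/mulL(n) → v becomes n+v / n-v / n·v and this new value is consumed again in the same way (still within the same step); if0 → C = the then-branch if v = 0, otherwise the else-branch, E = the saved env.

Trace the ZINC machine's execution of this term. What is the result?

Answer: 2

Derivation:
0. <C=((λz. ((λp. z) z)) (let q = 2 in q)), E=∅, A=∅, R=∅>
1. <C=(let q = 2 in q), E=∅, A=∅, R=[app]>
2. <C=2, E=∅, A=∅, R=[let q :: app]>
3. <C=q, E={q↦2}, A=∅, R=[app]>
4. <C=(λz. ((λp. z) z)), E=∅, A=[2], R=∅>
5. <C=((λp. z) z), E={z↦2}, A=∅, R=∅>
6. <C=z, E={z↦2}, A=∅, R=[app]>
7. <C=(λp. z), E={z↦2}, A=[2], R=∅>
8. <C=z, E={p↦2, z↦2}, A=∅, R=∅>
→ final value 2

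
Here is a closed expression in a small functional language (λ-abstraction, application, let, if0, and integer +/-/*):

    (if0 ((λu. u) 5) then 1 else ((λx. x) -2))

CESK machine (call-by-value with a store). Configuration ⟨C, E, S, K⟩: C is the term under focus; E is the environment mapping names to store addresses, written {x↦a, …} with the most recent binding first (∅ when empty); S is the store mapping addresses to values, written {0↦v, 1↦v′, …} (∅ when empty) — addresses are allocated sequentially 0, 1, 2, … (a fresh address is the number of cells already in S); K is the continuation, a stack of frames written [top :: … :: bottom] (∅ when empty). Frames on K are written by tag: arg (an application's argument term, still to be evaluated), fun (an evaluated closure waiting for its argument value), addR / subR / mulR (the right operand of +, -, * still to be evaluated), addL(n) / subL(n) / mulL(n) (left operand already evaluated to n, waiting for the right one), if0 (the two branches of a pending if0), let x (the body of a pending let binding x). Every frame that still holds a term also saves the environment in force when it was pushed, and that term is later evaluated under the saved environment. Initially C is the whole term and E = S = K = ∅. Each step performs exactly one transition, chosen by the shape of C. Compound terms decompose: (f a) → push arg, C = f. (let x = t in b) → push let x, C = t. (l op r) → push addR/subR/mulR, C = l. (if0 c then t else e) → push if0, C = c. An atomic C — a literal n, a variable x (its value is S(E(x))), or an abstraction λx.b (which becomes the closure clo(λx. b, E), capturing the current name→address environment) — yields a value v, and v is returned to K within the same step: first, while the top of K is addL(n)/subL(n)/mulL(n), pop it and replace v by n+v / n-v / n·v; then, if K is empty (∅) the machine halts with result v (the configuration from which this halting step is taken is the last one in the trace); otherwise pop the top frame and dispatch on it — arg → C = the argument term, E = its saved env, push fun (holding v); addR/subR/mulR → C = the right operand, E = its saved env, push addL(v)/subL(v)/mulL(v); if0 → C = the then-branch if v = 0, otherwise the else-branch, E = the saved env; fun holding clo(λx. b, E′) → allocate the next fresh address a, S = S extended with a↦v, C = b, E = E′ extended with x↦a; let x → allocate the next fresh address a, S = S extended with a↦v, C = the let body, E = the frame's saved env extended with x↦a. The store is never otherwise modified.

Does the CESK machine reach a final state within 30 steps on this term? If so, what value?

Answer: -2

Machine steps:
[0] ⟨C=(if0 ((λu. u) 5) then 1 else ((λx. x) -2)); E=∅; S=∅; K=∅⟩
[1] ⟨C=((λu. u) 5); E=∅; S=∅; K=[if0]⟩
[2] ⟨C=(λu. u); E=∅; S=∅; K=[arg :: if0]⟩
[3] ⟨C=5; E=∅; S=∅; K=[fun :: if0]⟩
[4] ⟨C=u; E={u↦0}; S={0↦5}; K=[if0]⟩
[5] ⟨C=((λx. x) -2); E=∅; S={0↦5}; K=∅⟩
[6] ⟨C=(λx. x); E=∅; S={0↦5}; K=[arg]⟩
[7] ⟨C=-2; E=∅; S={0↦5}; K=[fun]⟩
[8] ⟨C=x; E={x↦1}; S={0↦5, 1↦-2}; K=∅⟩
→ final value -2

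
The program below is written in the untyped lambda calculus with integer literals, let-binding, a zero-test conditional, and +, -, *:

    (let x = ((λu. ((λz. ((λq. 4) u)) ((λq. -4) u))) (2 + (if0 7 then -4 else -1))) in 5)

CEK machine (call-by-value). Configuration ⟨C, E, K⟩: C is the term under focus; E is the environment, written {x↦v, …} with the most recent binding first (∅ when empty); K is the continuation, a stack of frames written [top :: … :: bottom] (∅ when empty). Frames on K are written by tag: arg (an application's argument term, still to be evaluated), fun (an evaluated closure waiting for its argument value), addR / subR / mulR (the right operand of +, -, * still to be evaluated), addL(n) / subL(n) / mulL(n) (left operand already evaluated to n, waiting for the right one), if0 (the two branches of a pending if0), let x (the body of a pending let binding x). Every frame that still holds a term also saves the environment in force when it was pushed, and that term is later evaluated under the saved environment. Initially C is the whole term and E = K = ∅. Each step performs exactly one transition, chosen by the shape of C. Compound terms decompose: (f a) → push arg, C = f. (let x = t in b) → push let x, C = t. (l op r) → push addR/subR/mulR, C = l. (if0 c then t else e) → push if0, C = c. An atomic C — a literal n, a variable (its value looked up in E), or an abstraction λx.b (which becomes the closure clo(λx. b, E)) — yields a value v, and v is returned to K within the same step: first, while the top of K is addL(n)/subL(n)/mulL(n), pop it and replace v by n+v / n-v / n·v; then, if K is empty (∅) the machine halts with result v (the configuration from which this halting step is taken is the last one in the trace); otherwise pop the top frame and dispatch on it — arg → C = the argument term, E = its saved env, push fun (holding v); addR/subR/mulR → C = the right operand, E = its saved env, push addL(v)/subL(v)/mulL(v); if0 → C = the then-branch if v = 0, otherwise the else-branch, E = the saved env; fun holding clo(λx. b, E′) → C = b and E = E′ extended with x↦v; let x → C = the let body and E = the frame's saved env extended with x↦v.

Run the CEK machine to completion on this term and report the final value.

Answer: 5

Execution trace:
[0] <C=(let x = ((λu. ((λz. ((λq. 4) u)) ((λq. -4) u))) (2 + (if0 7 then -4 else -1))) in 5), E=∅, K=∅>
[1] <C=((λu. ((λz. ((λq. 4) u)) ((λq. -4) u))) (2 + (if0 7 then -4 else -1))), E=∅, K=[let x]>
[2] <C=(λu. ((λz. ((λq. 4) u)) ((λq. -4) u))), E=∅, K=[arg :: let x]>
[3] <C=(2 + (if0 7 then -4 else -1)), E=∅, K=[fun :: let x]>
[4] <C=2, E=∅, K=[addR :: fun :: let x]>
[5] <C=(if0 7 then -4 else -1), E=∅, K=[addL(2) :: fun :: let x]>
[6] <C=7, E=∅, K=[if0 :: addL(2) :: fun :: let x]>
[7] <C=-1, E=∅, K=[addL(2) :: fun :: let x]>
[8] <C=((λz. ((λq. 4) u)) ((λq. -4) u)), E={u↦1}, K=[let x]>
[9] <C=(λz. ((λq. 4) u)), E={u↦1}, K=[arg :: let x]>
[10] <C=((λq. -4) u), E={u↦1}, K=[fun :: let x]>
[11] <C=(λq. -4), E={u↦1}, K=[arg :: fun :: let x]>
[12] <C=u, E={u↦1}, K=[fun :: fun :: let x]>
[13] <C=-4, E={q↦1, u↦1}, K=[fun :: let x]>
[14] <C=((λq. 4) u), E={z↦-4, u↦1}, K=[let x]>
[15] <C=(λq. 4), E={z↦-4, u↦1}, K=[arg :: let x]>
[16] <C=u, E={z↦-4, u↦1}, K=[fun :: let x]>
[17] <C=4, E={q↦1, z↦-4, u↦1}, K=[let x]>
[18] <C=5, E={x↦4}, K=∅>
→ final value 5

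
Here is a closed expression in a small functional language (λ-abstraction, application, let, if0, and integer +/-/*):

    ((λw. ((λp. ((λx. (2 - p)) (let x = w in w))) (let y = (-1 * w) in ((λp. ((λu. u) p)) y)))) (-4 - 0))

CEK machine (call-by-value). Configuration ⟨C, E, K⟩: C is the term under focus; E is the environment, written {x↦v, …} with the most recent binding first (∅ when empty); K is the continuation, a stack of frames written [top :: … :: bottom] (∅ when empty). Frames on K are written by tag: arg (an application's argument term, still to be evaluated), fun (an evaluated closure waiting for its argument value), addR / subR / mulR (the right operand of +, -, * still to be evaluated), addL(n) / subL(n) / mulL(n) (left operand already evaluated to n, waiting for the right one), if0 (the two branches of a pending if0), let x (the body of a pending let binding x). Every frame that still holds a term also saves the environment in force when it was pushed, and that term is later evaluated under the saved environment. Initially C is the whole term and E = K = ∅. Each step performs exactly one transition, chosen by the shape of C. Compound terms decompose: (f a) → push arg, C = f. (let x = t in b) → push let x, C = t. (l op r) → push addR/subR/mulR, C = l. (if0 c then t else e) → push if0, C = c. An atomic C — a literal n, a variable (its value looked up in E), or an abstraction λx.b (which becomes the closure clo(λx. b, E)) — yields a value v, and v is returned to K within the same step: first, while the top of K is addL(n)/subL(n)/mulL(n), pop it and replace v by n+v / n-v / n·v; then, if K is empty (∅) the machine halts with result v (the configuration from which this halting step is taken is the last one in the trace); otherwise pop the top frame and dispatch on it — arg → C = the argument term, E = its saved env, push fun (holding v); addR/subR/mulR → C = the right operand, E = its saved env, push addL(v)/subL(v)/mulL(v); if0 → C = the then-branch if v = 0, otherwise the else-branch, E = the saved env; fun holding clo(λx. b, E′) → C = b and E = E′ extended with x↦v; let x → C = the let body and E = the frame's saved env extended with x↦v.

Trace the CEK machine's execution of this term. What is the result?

step 0: <C=((λw. ((λp. ((λx. (2 - p)) (let x = w in w))) (let y = (-1 * w) in ((λp. ((λu. u) p)) y)))) (-4 - 0)), E=∅, K=∅>
step 1: <C=(λw. ((λp. ((λx. (2 - p)) (let x = w in w))) (let y = (-1 * w) in ((λp. ((λu. u) p)) y)))), E=∅, K=[arg]>
step 2: <C=(-4 - 0), E=∅, K=[fun]>
step 3: <C=-4, E=∅, K=[subR :: fun]>
step 4: <C=0, E=∅, K=[subL(-4) :: fun]>
step 5: <C=((λp. ((λx. (2 - p)) (let x = w in w))) (let y = (-1 * w) in ((λp. ((λu. u) p)) y))), E={w↦-4}, K=∅>
step 6: <C=(λp. ((λx. (2 - p)) (let x = w in w))), E={w↦-4}, K=[arg]>
step 7: <C=(let y = (-1 * w) in ((λp. ((λu. u) p)) y)), E={w↦-4}, K=[fun]>
step 8: <C=(-1 * w), E={w↦-4}, K=[let y :: fun]>
step 9: <C=-1, E={w↦-4}, K=[mulR :: let y :: fun]>
step 10: <C=w, E={w↦-4}, K=[mulL(-1) :: let y :: fun]>
step 11: <C=((λp. ((λu. u) p)) y), E={y↦4, w↦-4}, K=[fun]>
step 12: <C=(λp. ((λu. u) p)), E={y↦4, w↦-4}, K=[arg :: fun]>
step 13: <C=y, E={y↦4, w↦-4}, K=[fun :: fun]>
step 14: <C=((λu. u) p), E={p↦4, y↦4, w↦-4}, K=[fun]>
step 15: <C=(λu. u), E={p↦4, y↦4, w↦-4}, K=[arg :: fun]>
step 16: <C=p, E={p↦4, y↦4, w↦-4}, K=[fun :: fun]>
step 17: <C=u, E={u↦4, p↦4, y↦4, w↦-4}, K=[fun]>
step 18: <C=((λx. (2 - p)) (let x = w in w)), E={p↦4, w↦-4}, K=∅>
step 19: <C=(λx. (2 - p)), E={p↦4, w↦-4}, K=[arg]>
step 20: <C=(let x = w in w), E={p↦4, w↦-4}, K=[fun]>
step 21: <C=w, E={p↦4, w↦-4}, K=[let x :: fun]>
step 22: <C=w, E={x↦-4, p↦4, w↦-4}, K=[fun]>
step 23: <C=(2 - p), E={x↦-4, p↦4, w↦-4}, K=∅>
step 24: <C=2, E={x↦-4, p↦4, w↦-4}, K=[subR]>
step 25: <C=p, E={x↦-4, p↦4, w↦-4}, K=[subL(2)]>
→ final value -2

Answer: -2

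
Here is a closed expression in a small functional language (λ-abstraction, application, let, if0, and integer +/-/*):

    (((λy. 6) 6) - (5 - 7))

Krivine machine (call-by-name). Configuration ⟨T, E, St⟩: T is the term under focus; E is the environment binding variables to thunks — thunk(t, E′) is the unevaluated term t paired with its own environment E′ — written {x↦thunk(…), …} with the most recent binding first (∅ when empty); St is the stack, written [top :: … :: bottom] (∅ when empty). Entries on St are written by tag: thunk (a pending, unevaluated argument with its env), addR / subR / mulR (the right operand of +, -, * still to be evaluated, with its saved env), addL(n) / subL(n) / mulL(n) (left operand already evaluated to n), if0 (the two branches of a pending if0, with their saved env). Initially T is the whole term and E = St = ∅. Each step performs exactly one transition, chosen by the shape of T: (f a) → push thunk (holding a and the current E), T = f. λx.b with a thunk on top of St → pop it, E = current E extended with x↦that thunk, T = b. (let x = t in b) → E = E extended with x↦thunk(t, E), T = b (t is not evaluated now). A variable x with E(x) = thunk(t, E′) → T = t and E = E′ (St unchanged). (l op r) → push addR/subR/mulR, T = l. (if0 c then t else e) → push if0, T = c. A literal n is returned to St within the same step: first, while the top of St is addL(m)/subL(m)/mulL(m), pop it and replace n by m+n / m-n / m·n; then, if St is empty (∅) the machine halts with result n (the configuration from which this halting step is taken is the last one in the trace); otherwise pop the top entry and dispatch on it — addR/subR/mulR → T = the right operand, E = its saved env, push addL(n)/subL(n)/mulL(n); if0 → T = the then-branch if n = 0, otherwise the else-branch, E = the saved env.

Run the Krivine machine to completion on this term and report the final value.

t=0: <T=(((λy. 6) 6) - (5 - 7)), E=∅, St=∅>
t=1: <T=((λy. 6) 6), E=∅, St=[subR]>
t=2: <T=(λy. 6), E=∅, St=[thunk :: subR]>
t=3: <T=6, E={y↦thunk(6, ∅)}, St=[subR]>
t=4: <T=(5 - 7), E=∅, St=[subL(6)]>
t=5: <T=5, E=∅, St=[subR :: subL(6)]>
t=6: <T=7, E=∅, St=[subL(5) :: subL(6)]>
→ final value 8

Answer: 8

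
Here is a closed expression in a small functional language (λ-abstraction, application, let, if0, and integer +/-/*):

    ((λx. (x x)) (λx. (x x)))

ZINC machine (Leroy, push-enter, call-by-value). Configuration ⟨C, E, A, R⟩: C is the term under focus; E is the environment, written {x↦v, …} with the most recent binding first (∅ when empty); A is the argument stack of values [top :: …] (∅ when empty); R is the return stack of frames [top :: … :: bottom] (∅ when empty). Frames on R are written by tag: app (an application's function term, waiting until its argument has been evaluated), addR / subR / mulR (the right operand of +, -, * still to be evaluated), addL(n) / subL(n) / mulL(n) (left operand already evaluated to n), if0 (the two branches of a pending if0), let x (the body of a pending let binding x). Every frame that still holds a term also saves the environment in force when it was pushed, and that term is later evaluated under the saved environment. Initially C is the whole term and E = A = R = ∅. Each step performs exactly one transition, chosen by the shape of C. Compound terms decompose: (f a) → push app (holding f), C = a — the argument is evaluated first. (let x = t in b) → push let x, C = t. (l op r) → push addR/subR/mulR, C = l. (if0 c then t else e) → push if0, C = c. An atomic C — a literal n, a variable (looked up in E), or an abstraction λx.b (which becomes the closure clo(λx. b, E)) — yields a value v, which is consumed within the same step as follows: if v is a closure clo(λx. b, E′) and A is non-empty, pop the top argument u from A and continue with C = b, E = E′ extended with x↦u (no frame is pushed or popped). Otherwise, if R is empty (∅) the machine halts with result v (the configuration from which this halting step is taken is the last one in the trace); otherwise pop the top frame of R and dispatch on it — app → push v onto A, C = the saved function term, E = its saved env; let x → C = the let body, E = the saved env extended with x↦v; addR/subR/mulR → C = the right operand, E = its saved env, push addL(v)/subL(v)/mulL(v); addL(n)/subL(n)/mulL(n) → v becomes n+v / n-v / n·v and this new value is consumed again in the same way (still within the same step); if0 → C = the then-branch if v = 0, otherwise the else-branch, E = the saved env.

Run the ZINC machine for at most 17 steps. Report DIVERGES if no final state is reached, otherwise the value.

Answer: DIVERGES (no final state within 17 steps)

Machine steps:
[0] [C=((λx. (x x)) (λx. (x x))) | E=∅ | A=∅ | R=∅]
[1] [C=(λx. (x x)) | E=∅ | A=∅ | R=[app]]
[2] [C=(λx. (x x)) | E=∅ | A=[clo(λx. (x x), ∅)] | R=∅]
[3] [C=(x x) | E={x↦clo(λx. (x x), ∅)} | A=∅ | R=∅]
[4] [C=x | E={x↦clo(λx. (x x), ∅)} | A=∅ | R=[app]]
[5] [C=x | E={x↦clo(λx. (x x), ∅)} | A=[clo(λx. (x x), ∅)] | R=∅]
… configuration repeats with period 3 (steps 3–5 recur indefinitely) …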